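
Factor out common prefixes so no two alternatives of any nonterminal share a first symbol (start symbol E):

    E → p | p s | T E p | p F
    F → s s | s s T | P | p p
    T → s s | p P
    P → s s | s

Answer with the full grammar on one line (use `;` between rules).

E → T E p | p E'; F → P | p p | s s F'; T → s s | p P; P → s P'; E' → ε | s | F; F' → ε | T; P' → s | ε

E has alternatives sharing prefix 'p': factor to E → p E' with E' → ε | s | F.
F has alternatives sharing prefix 's s': factor to F → s s F' with F' → ε | T.
P has alternatives sharing prefix 's': factor to P → s P' with P' → s | ε.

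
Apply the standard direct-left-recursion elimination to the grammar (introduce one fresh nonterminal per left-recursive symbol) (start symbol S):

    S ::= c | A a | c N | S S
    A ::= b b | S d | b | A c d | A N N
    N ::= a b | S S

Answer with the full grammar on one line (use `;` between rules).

S ::= c S' | A a S' | c N S'; A ::= b b A' | S d A' | b A'; N ::= a b | S S; S' ::= S S' | ε; A' ::= c d A' | N N A' | ε

Directly left-recursive nonterminals: S, A.
For S: α = {S}, β = {c, A a, c N}. Rewrite as S → β S' and S' → α S' | ε.
For A: α = {c d, N N}, β = {b b, S d, b}. Rewrite as A → β A' and A' → α A' | ε.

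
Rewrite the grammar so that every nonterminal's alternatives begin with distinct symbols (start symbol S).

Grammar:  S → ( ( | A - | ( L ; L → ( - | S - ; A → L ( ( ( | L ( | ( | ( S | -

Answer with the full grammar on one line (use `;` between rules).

S → A - | ( S'; L → ( - | S -; A → - | L ( A' | ( A''; S' → ( | L; A' → ( ( | epsilon; A'' → epsilon | S

S has alternatives sharing prefix '(': factor to S → ( S' with S' → ( | L.
A has alternatives sharing prefix 'L (': factor to A → L ( A' with A' → ( ( | ε.
A has alternatives sharing prefix '(': factor to A → ( A'' with A'' → ε | S.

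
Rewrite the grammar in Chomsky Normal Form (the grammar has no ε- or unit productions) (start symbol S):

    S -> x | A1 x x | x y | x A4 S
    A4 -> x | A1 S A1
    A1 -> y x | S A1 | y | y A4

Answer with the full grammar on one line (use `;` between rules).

S -> x | A1 Y1 | X1 X2 | X1 Y2; A4 -> x | A1 Y3; A1 -> X2 X1 | S A1 | y | X2 A4; X1 -> x; X2 -> y; Y1 -> X1 X1; Y2 -> A4 S; Y3 -> S A1

Introduce a nonterminal for each terminal appearing in a rule of length ≥ 2: X1 → x, X2 → y.
Binarize each right-hand side of length ≥ 3 by chaining fresh nonterminals (Y1, Y2, …): affected rules were S → A1 X1 X1; S → X1 A4 S; A4 → A1 S A1.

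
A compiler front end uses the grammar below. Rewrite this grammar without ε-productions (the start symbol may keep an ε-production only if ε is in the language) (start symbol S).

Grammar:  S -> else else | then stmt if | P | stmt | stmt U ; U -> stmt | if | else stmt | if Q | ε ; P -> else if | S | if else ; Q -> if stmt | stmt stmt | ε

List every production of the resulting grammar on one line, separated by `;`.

S -> else else | then stmt if | P | stmt | stmt U; U -> stmt | if | else stmt | if Q; P -> else if | S | if else; Q -> if stmt | stmt stmt

Nullable set = {Q, U}.
ε ∉ L(G), so no ε-production is kept.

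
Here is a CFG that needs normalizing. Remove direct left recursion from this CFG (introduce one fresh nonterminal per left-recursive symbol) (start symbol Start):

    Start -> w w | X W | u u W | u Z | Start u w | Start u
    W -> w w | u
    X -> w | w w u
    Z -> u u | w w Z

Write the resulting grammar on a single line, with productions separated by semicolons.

Start -> w w Start1 | X W Start1 | u u W Start1 | u Z Start1; W -> w w | u; X -> w | w w u; Z -> u u | w w Z; Start1 -> u w Start1 | u Start1 | ε

Start is directly left-recursive.
For Start: α = {u w, u}, β = {w w, X W, u u W, u Z}. Rewrite as Start → β Start1 and Start1 → α Start1 | ε.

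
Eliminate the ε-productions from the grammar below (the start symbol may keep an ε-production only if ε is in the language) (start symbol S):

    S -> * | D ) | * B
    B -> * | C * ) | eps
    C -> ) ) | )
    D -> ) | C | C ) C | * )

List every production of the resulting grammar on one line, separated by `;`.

S -> * | D ) | * B; B -> * | C * ); C -> ) ) | ); D -> ) | C | C ) C | * )

Nullable nonterminals: {B}.
ε ∉ L(G), so no ε-production is kept.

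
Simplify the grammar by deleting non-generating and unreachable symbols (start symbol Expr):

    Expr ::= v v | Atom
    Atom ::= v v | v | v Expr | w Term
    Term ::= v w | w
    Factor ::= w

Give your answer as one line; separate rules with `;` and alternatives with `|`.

Expr ::= v v | Atom; Atom ::= v v | v | v Expr | w Term; Term ::= v w | w

Generating nonterminals: {Atom, Expr, Factor, Term}.
Reachable from Expr after that: {Atom, Expr, Term}.
Removed useless symbols: {Factor} and every production mentioning them.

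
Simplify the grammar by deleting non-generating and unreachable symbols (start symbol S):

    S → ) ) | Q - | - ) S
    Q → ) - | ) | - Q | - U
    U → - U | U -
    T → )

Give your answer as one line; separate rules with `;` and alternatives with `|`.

S → ) ) | Q - | - ) S; Q → ) - | ) | - Q

Generating nonterminals: {Q, S, T}.
Reachable from S after that: {Q, S}.
Removed useless symbols: {T, U} and every production mentioning them.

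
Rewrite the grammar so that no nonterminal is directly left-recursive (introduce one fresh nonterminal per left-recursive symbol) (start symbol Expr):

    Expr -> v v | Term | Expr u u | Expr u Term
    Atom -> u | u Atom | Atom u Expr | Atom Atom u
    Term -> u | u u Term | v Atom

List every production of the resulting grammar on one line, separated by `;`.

Directly left-recursive nonterminals: Expr, Atom.
For Expr: α = {u u, u Term}, β = {v v, Term}. Rewrite as Expr → β Expr1 and Expr1 → α Expr1 | ε.
For Atom: α = {u Expr, Atom u}, β = {u, u Atom}. Rewrite as Atom → β Atom1 and Atom1 → α Atom1 | ε.

Expr -> v v Expr1 | Term Expr1; Atom -> u Atom1 | u Atom Atom1; Term -> u | u u Term | v Atom; Expr1 -> u u Expr1 | u Term Expr1 | eps; Atom1 -> u Expr Atom1 | Atom u Atom1 | eps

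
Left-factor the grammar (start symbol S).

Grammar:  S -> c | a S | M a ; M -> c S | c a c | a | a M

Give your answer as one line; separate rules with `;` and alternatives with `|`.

M has alternatives sharing prefix 'c': factor to M → c M' with M' → S | a c.
M has alternatives sharing prefix 'a': factor to M → a M'' with M'' → ε | M.

S -> c | a S | M a; M -> c M' | a M''; M' -> S | a c; M'' -> ε | M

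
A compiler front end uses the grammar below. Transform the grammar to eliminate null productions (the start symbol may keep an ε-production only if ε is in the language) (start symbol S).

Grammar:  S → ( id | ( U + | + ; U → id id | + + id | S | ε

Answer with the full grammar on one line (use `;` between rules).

The nullable symbols are {U}.
ε ∉ L(G), so no ε-production is kept.
Expand every rule over subsets of its nullable positions: S → ( U + gives ( U + | ( +.

S → ( id | ( U + | ( + | +; U → id id | + + id | S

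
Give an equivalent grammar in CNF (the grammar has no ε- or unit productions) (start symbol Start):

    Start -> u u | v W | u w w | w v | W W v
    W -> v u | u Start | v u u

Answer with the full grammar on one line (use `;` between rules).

Start -> X1 X1 | X2 W | X1 Y1 | X3 X2 | W Y2; W -> X2 X1 | X1 Start | X2 Y3; X1 -> u; X2 -> v; X3 -> w; Y1 -> X3 X3; Y2 -> W X2; Y3 -> X1 X1

Introduce a nonterminal for each terminal appearing in a rule of length ≥ 2: X1 → u, X2 → v, X3 → w.
Binarize each right-hand side of length ≥ 3 by chaining fresh nonterminals (Y1, Y2, …): affected rules were Start → X1 X3 X3; Start → W W X2; W → X2 X1 X1.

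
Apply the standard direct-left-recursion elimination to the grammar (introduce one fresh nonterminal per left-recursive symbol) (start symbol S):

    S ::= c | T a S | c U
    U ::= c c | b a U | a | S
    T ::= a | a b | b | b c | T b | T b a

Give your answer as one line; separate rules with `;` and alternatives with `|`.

S ::= c | T a S | c U; U ::= c c | b a U | a | S; T ::= a T' | a b T' | b T' | b c T'; T' ::= b T' | b a T' | eps

Directly left-recursive nonterminal: T.
For T: α = {b, b a}, β = {a, a b, b, b c}. Rewrite as T → β T' and T' → α T' | ε.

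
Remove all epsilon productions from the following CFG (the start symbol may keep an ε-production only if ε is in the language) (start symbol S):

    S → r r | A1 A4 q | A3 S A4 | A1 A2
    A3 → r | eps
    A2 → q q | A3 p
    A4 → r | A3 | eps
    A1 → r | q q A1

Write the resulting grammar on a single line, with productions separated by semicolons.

Nullable nonterminals: {A3, A4}.
ε ∉ L(G), so no ε-production is kept.
Add the nullable-subset variants: S → A1 A4 q gives A1 A4 q | A1 q. S → A3 S A4 gives A3 S A4 | A3 S | S A4. A2 → A3 p gives A3 p | p.

S → r r | A1 A4 q | A1 q | A3 S A4 | A3 S | S A4 | A1 A2; A3 → r; A2 → q q | A3 p | p; A4 → r | A3; A1 → r | q q A1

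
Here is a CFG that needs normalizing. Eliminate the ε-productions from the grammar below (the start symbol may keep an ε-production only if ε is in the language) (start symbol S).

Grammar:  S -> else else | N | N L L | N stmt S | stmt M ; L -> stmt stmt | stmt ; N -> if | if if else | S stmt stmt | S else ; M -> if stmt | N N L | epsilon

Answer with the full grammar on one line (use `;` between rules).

S -> else else | N | N L L | N stmt S | stmt M | stmt; L -> stmt stmt | stmt; N -> if | if if else | S stmt stmt | S else; M -> if stmt | N N L

The nullable symbols are {M}.
ε ∉ L(G), so no ε-production is kept.
Add the nullable-subset variants: S → stmt M gives stmt M | stmt.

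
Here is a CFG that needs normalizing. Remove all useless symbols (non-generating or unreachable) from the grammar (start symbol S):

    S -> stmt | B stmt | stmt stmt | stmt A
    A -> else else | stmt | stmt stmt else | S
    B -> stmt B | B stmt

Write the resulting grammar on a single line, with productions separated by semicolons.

Generating nonterminals: {A, S}.
Reachable from S after that: {A, S}.
Removed useless symbols: {B} and every production mentioning them.

S -> stmt | stmt stmt | stmt A; A -> else else | stmt | stmt stmt else | S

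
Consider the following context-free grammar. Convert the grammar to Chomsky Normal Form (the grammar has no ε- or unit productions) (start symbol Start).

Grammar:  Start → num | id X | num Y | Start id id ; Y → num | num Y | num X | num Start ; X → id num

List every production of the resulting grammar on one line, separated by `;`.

Start → num | X1 X | X2 Y | Start Y1; Y → num | X2 Y | X2 X | X2 Start; X → X1 X2; X1 → id; X2 → num; Y1 → X1 X1

Introduce a nonterminal for each terminal appearing in a rule of length ≥ 2: X1 → id, X2 → num.
Binarize each right-hand side of length ≥ 3 by chaining fresh nonterminals (Y1, Y2, …): affected rules were Start → Start X1 X1.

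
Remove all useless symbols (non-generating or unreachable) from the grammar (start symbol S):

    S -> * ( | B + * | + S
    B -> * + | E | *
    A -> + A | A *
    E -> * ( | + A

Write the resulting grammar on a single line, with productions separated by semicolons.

S -> * ( | B + * | + S; B -> * + | E | *; E -> * (

Generating nonterminals: {B, E, S}.
Reachable from S after that: {B, E, S}.
Removed useless symbols: {A} and every production mentioning them.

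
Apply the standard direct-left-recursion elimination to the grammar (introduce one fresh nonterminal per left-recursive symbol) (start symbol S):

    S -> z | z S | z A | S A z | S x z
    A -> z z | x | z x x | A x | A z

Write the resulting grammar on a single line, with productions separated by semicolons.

S -> z S' | z S S' | z A S'; A -> z z A' | x A' | z x x A'; S' -> A z S' | x z S' | ε; A' -> x A' | z A' | ε

Directly left-recursive nonterminals: S, A.
For S: α = {A z, x z}, β = {z, z S, z A}. Rewrite as S → β S' and S' → α S' | ε.
For A: α = {x, z}, β = {z z, x, z x x}. Rewrite as A → β A' and A' → α A' | ε.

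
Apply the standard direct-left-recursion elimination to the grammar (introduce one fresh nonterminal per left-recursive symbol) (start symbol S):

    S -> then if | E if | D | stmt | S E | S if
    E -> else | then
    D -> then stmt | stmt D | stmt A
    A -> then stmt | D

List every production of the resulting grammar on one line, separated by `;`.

Left recursion appears on S.
For S: α = {E, if}, β = {then if, E if, D, stmt}. Rewrite as S → β S' and S' → α S' | ε.

S -> then if S' | E if S' | D S' | stmt S'; E -> else | then; D -> then stmt | stmt D | stmt A; A -> then stmt | D; S' -> E S' | if S' | ε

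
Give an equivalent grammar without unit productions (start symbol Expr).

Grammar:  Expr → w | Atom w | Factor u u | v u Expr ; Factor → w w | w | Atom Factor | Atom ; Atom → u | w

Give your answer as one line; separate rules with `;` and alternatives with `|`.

Unit pairs: Factor ⇒* {Atom}.
For every A with A ⇒* B via unit rules, add B's non-unit alternatives to A; then delete every rule of the form X → Y.

Expr → w | Atom w | Factor u u | v u Expr; Factor → u | w | w w | Atom Factor; Atom → u | w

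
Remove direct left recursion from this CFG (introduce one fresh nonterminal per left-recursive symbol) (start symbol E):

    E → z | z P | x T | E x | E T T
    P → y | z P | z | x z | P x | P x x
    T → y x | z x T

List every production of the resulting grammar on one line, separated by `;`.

E → z E' | z P E' | x T E'; P → y P' | z P P' | z P' | x z P'; T → y x | z x T; E' → x E' | T T E' | ε; P' → x P' | x x P' | ε

Left recursion appears on E, P.
For E: α = {x, T T}, β = {z, z P, x T}. Rewrite as E → β E' and E' → α E' | ε.
For P: α = {x, x x}, β = {y, z P, z, x z}. Rewrite as P → β P' and P' → α P' | ε.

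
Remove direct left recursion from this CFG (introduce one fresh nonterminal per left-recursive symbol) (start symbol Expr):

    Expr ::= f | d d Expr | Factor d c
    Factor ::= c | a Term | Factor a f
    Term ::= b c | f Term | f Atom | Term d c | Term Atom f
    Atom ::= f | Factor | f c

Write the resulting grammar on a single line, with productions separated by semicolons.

Factor, Term are directly left-recursive.
For Factor: α = {a f}, β = {c, a Term}. Rewrite as Factor → β Factor1 and Factor1 → α Factor1 | ε.
For Term: α = {d c, Atom f}, β = {b c, f Term, f Atom}. Rewrite as Term → β Term1 and Term1 → α Term1 | ε.

Expr ::= f | d d Expr | Factor d c; Factor ::= c Factor1 | a Term Factor1; Term ::= b c Term1 | f Term Term1 | f Atom Term1; Atom ::= f | Factor | f c; Factor1 ::= a f Factor1 | ε; Term1 ::= d c Term1 | Atom f Term1 | ε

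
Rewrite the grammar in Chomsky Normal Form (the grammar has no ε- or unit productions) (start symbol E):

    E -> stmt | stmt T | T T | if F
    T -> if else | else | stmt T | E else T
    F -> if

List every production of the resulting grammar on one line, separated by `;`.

E -> stmt | X1 T | T T | X2 F; T -> X2 X3 | else | X1 T | E Y1; F -> if; X1 -> stmt; X2 -> if; X3 -> else; Y1 -> X3 T

Introduce a nonterminal for each terminal appearing in a rule of length ≥ 2: X1 → stmt, X2 → if, X3 → else.
Binarize each right-hand side of length ≥ 3 by chaining fresh nonterminals (Y1, Y2, …): affected rules were T → E X3 T.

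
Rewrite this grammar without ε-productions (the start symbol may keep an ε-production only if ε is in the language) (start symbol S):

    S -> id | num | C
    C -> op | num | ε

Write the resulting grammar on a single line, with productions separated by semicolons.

The nullable symbols are {C, S}.
ε ∈ L(G) since S is nullable, so keep S → ε.

S -> id | num | C | ε; C -> op | num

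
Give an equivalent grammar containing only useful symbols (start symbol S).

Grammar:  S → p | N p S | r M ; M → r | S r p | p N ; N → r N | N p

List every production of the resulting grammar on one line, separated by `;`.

S → p | r M; M → r | S r p

Generating nonterminals: {M, S}.
Reachable from S after that: {M, S}.
Removed useless symbols: {N} and every production mentioning them.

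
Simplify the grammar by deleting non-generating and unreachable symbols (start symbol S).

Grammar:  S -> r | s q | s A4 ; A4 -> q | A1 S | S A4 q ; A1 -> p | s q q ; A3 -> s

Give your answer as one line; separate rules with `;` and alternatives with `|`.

Generating nonterminals: {A1, A3, A4, S}.
Reachable from S after that: {A1, A4, S}.
Removed useless symbols: {A3} and every production mentioning them.

S -> r | s q | s A4; A4 -> q | A1 S | S A4 q; A1 -> p | s q q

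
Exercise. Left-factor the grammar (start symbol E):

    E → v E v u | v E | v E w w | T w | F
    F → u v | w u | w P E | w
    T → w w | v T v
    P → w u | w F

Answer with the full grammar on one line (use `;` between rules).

E → T w | F | v E E'; F → u v | w F'; T → w w | v T v; P → w P'; E' → v u | eps | w w; F' → u | P E | eps; P' → u | F

E has alternatives sharing prefix 'v E': factor to E → v E E' with E' → v u | ε | w w.
F has alternatives sharing prefix 'w': factor to F → w F' with F' → u | P E | ε.
P has alternatives sharing prefix 'w': factor to P → w P' with P' → u | F.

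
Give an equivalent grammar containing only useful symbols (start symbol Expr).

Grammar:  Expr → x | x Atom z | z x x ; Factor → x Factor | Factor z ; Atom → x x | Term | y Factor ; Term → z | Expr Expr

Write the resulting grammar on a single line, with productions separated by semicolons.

Expr → x | x Atom z | z x x; Atom → x x | Term; Term → z | Expr Expr

Generating nonterminals: {Atom, Expr, Term}.
Reachable from Expr after that: {Atom, Expr, Term}.
Removed useless symbols: {Factor} and every production mentioning them.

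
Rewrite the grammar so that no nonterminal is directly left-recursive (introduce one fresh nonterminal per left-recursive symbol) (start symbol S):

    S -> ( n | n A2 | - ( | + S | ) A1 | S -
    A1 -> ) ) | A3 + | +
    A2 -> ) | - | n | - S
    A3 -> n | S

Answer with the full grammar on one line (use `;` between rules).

S is directly left-recursive.
For S: α = {-}, β = {( n, n A2, - (, + S, ) A1}. Rewrite as S → β S' and S' → α S' | ε.

S -> ( n S' | n A2 S' | - ( S' | + S S' | ) A1 S'; A1 -> ) ) | A3 + | +; A2 -> ) | - | n | - S; A3 -> n | S; S' -> - S' | ε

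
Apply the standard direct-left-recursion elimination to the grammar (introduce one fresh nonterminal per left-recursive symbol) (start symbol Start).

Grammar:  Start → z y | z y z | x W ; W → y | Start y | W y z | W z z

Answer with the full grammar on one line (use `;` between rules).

Directly left-recursive nonterminal: W.
For W: α = {y z, z z}, β = {y, Start y}. Rewrite as W → β W1 and W1 → α W1 | ε.

Start → z y | z y z | x W; W → y W1 | Start y W1; W1 → y z W1 | z z W1 | ε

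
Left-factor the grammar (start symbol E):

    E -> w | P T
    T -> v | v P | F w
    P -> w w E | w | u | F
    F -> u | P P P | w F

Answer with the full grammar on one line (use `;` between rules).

T has alternatives sharing prefix 'v': factor to T → v T' with T' → ε | P.
P has alternatives sharing prefix 'w': factor to P → w P' with P' → w E | ε.

E -> w | P T; T -> F w | v T'; P -> u | F | w P'; F -> u | P P P | w F; T' -> ε | P; P' -> w E | ε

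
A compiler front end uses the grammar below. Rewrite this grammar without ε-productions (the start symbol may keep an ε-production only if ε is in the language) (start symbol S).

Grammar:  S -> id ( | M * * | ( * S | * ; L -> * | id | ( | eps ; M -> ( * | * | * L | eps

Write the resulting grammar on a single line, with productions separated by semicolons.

S -> id ( | M * * | * * | ( * S | *; L -> * | id | (; M -> ( * | * | * L

The nullable symbols are {L, M}.
ε ∉ L(G), so no ε-production is kept.
Expand every rule over subsets of its nullable positions: S → M * * gives M * * | * *.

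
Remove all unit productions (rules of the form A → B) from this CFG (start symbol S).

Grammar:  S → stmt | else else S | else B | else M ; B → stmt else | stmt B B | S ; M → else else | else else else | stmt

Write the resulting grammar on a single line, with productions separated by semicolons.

S → stmt | else else S | else B | else M; B → stmt else | stmt B B | stmt | else else S | else B | else M; M → else else | else else else | stmt

Unit pairs: B ⇒* {S}.
For each unit pair (A, B), copy every non-unit production of B to A, then drop all unit productions.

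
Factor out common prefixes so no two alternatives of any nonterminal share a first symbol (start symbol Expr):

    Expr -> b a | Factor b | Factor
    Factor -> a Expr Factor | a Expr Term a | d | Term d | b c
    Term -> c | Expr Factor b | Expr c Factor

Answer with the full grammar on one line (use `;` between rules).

Expr -> b a | Factor Expr1; Factor -> d | Term d | b c | a Expr Factor1; Term -> c | Expr Term1; Expr1 -> b | ε; Factor1 -> Factor | Term a; Term1 -> Factor b | c Factor

Expr has alternatives sharing prefix 'Factor': factor to Expr → Factor Expr1 with Expr1 → b | ε.
Factor has alternatives sharing prefix 'a Expr': factor to Factor → a Expr Factor1 with Factor1 → Factor | Term a.
Term has alternatives sharing prefix 'Expr': factor to Term → Expr Term1 with Term1 → Factor b | c Factor.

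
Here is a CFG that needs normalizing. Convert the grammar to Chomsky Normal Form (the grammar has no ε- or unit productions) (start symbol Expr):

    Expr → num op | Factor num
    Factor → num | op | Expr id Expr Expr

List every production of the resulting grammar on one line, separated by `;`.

Introduce a nonterminal for each terminal appearing in a rule of length ≥ 2: X1 → num, X2 → op, X3 → id.
Binarize each right-hand side of length ≥ 3 by chaining fresh nonterminals (Y1, Y2, …): affected rules were Factor → Expr X3 Expr Expr.

Expr → X1 X2 | Factor X1; Factor → num | op | Expr Y1; X1 → num; X2 → op; X3 → id; Y1 → X3 Y2; Y2 → Expr Expr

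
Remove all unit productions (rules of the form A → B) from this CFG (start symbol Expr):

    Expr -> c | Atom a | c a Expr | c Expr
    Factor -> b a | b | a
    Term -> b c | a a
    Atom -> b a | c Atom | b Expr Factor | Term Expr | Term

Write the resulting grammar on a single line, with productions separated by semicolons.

Expr -> c | Atom a | c a Expr | c Expr; Factor -> b a | b | a; Term -> b c | a a; Atom -> b c | a a | b a | c Atom | b Expr Factor | Term Expr

Unit pairs: Atom ⇒* {Term}.
Replace each nonterminal's rules with the union of the non-unit rules of every nonterminal it unit-derives.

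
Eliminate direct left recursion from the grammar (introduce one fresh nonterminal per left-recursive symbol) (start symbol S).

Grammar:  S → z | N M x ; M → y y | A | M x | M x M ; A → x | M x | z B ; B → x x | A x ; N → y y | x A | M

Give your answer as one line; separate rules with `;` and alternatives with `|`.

M is directly left-recursive.
For M: α = {x, x M}, β = {y y, A}. Rewrite as M → β M' and M' → α M' | ε.

S → z | N M x; M → y y M' | A M'; A → x | M x | z B; B → x x | A x; N → y y | x A | M; M' → x M' | x M M' | ε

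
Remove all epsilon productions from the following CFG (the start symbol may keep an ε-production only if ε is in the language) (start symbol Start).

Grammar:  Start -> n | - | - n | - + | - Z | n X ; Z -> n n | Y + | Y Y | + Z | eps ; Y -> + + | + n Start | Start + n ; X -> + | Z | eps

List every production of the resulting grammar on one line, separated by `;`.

Nullable nonterminals: {X, Z}.
ε ∉ L(G), so no ε-production is kept.
For each production, add variants omitting each subset of nullable occurrences: Z → + Z gives + Z | +.

Start -> n | - | - n | - + | - Z | n X; Z -> n n | Y + | Y Y | + Z | +; Y -> + + | + n Start | Start + n; X -> + | Z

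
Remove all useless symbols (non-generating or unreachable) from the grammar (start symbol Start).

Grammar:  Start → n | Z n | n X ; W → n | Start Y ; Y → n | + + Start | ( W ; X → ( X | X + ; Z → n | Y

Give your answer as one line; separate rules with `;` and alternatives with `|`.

Generating nonterminals: {Start, W, Y, Z}.
Reachable from Start after that: {Start, W, Y, Z}.
Removed useless symbols: {X} and every production mentioning them.

Start → n | Z n; W → n | Start Y; Y → n | + + Start | ( W; Z → n | Y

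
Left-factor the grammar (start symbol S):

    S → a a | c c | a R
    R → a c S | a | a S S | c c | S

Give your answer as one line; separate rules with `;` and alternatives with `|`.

S → c c | a S'; R → c c | S | a R'; S' → a | R; R' → c S | ε | S S

S has alternatives sharing prefix 'a': factor to S → a S' with S' → a | R.
R has alternatives sharing prefix 'a': factor to R → a R' with R' → c S | ε | S S.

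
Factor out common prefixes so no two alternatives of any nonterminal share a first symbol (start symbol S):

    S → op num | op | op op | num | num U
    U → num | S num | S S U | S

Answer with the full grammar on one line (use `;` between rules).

S → op S' | num S''; U → num | S U'; S' → num | ε | op; S'' → ε | U; U' → num | S U | ε

S has alternatives sharing prefix 'op': factor to S → op S' with S' → num | ε | op.
S has alternatives sharing prefix 'num': factor to S → num S'' with S'' → ε | U.
U has alternatives sharing prefix 'S': factor to U → S U' with U' → num | S U | ε.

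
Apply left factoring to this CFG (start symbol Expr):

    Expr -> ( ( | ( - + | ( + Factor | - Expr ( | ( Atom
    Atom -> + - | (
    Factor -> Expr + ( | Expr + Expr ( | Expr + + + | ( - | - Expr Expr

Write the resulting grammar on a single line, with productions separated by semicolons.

Expr -> - Expr ( | ( Expr1; Atom -> + - | (; Factor -> ( - | - Expr Expr | Expr + Factor1; Expr1 -> ( | - + | + Factor | Atom; Factor1 -> ( | Expr ( | + +

Expr has alternatives sharing prefix '(': factor to Expr → ( Expr1 with Expr1 → ( | - + | + Factor | Atom.
Factor has alternatives sharing prefix 'Expr +': factor to Factor → Expr + Factor1 with Factor1 → ( | Expr ( | + +.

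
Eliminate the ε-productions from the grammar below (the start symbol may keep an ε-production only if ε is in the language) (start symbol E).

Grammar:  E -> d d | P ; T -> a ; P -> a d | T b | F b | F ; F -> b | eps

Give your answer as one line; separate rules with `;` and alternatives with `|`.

Nullable nonterminals: {E, F, P}.
ε ∈ L(G) since E is nullable, so keep E → ε.
For each production, add variants omitting each subset of nullable occurrences: P → F b gives F b | b.

E -> d d | P | ε; T -> a; P -> a d | T b | F b | b | F; F -> b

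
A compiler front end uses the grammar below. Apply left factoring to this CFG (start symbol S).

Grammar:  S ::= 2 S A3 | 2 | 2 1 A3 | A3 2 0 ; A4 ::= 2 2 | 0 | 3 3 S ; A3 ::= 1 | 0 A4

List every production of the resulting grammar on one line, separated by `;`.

S has alternatives sharing prefix '2': factor to S → 2 S' with S' → S A3 | ε | 1 A3.

S ::= A3 2 0 | 2 S'; A4 ::= 2 2 | 0 | 3 3 S; A3 ::= 1 | 0 A4; S' ::= S A3 | ε | 1 A3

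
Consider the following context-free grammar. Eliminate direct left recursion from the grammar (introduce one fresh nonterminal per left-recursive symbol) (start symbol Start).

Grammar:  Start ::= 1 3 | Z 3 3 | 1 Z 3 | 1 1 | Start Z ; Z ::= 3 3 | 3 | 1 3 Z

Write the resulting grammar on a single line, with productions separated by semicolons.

Left recursion appears on Start.
For Start: α = {Z}, β = {1 3, Z 3 3, 1 Z 3, 1 1}. Rewrite as Start → β Start1 and Start1 → α Start1 | ε.

Start ::= 1 3 Start1 | Z 3 3 Start1 | 1 Z 3 Start1 | 1 1 Start1; Z ::= 3 3 | 3 | 1 3 Z; Start1 ::= Z Start1 | ε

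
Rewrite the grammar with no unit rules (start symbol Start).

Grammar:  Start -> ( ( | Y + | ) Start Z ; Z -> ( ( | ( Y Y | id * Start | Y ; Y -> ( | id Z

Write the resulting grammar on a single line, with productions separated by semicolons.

Start -> ( ( | Y + | ) Start Z; Z -> ( ( | ( Y Y | id * Start | ( | id Z; Y -> ( | id Z

Unit pairs: Z ⇒* {Y}.
For each unit pair (A, B), copy every non-unit production of B to A, then drop all unit productions.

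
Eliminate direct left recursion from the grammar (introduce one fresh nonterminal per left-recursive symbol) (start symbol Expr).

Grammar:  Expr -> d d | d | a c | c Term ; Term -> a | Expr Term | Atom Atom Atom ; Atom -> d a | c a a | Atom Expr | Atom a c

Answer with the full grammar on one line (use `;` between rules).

Directly left-recursive nonterminal: Atom.
For Atom: α = {Expr, a c}, β = {d a, c a a}. Rewrite as Atom → β Atom1 and Atom1 → α Atom1 | ε.

Expr -> d d | d | a c | c Term; Term -> a | Expr Term | Atom Atom Atom; Atom -> d a Atom1 | c a a Atom1; Atom1 -> Expr Atom1 | a c Atom1 | epsilon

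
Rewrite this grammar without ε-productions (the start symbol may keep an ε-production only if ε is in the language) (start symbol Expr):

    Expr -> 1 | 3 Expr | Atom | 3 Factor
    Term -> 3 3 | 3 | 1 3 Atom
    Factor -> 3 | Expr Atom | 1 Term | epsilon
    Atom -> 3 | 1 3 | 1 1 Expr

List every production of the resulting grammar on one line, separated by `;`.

The nullable symbols are {Factor}.
ε ∉ L(G), so no ε-production is kept.
For each production, add variants omitting each subset of nullable occurrences: Expr → 3 Factor gives 3 Factor | 3.

Expr -> 1 | 3 Expr | Atom | 3 Factor | 3; Term -> 3 3 | 3 | 1 3 Atom; Factor -> 3 | Expr Atom | 1 Term; Atom -> 3 | 1 3 | 1 1 Expr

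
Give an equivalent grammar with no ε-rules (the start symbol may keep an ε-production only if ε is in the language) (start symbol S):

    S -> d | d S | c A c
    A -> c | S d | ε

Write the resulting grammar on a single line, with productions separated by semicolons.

Nullable set = {A}.
ε ∉ L(G), so no ε-production is kept.
Expand every rule over subsets of its nullable positions: S → c A c gives c A c | c c.

S -> d | d S | c A c | c c; A -> c | S d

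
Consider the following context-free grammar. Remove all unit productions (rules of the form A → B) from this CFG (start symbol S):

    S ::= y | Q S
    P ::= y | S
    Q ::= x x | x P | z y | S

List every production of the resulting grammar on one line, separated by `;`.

S ::= y | Q S; P ::= y | Q S; Q ::= y | Q S | x x | x P | z y

Unit pairs: P ⇒* {S}; Q ⇒* {S}.
For each unit pair (A, B), copy every non-unit production of B to A, then drop all unit productions.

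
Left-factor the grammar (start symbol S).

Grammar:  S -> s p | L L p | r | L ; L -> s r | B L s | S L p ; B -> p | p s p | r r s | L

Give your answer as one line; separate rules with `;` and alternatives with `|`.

S has alternatives sharing prefix 'L': factor to S → L S' with S' → L p | ε.
B has alternatives sharing prefix 'p': factor to B → p B' with B' → ε | s p.

S -> s p | r | L S'; L -> s r | B L s | S L p; B -> r r s | L | p B'; S' -> L p | ε; B' -> ε | s p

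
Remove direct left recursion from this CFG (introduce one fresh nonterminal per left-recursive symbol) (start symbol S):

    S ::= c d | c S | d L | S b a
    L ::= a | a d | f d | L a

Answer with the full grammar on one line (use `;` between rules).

S ::= c d S' | c S S' | d L S'; L ::= a L' | a d L' | f d L'; S' ::= b a S' | ε; L' ::= a L' | ε

Directly left-recursive nonterminals: S, L.
For S: α = {b a}, β = {c d, c S, d L}. Rewrite as S → β S' and S' → α S' | ε.
For L: α = {a}, β = {a, a d, f d}. Rewrite as L → β L' and L' → α L' | ε.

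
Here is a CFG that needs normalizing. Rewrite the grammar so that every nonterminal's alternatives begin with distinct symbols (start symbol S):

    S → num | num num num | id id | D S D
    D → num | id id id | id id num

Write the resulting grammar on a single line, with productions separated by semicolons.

S has alternatives sharing prefix 'num': factor to S → num S' with S' → ε | num num.
D has alternatives sharing prefix 'id id': factor to D → id id D' with D' → id | num.

S → id id | D S D | num S'; D → num | id id D'; S' → ε | num num; D' → id | num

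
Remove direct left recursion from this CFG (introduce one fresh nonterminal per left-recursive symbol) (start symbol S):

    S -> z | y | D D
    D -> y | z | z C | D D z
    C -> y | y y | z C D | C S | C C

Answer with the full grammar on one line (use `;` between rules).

S -> z | y | D D; D -> y D' | z D' | z C D'; C -> y C' | y y C' | z C D C'; D' -> D z D' | ε; C' -> S C' | C C' | ε

D, C are directly left-recursive.
For D: α = {D z}, β = {y, z, z C}. Rewrite as D → β D' and D' → α D' | ε.
For C: α = {S, C}, β = {y, y y, z C D}. Rewrite as C → β C' and C' → α C' | ε.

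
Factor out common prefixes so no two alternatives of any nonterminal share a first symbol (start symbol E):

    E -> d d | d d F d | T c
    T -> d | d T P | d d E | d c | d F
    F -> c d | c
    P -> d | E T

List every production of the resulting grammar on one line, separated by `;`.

E has alternatives sharing prefix 'd d': factor to E → d d E' with E' → ε | F d.
T has alternatives sharing prefix 'd': factor to T → d T' with T' → ε | T P | d E | c | F.
F has alternatives sharing prefix 'c': factor to F → c F' with F' → d | ε.

E -> T c | d d E'; T -> d T'; F -> c F'; P -> d | E T; E' -> ε | F d; T' -> ε | T P | d E | c | F; F' -> d | ε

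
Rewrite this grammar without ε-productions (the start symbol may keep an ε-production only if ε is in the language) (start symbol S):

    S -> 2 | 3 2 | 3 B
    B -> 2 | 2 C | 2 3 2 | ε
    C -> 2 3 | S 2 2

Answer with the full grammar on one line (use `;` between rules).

S -> 2 | 3 2 | 3 B | 3; B -> 2 | 2 C | 2 3 2; C -> 2 3 | S 2 2

Nullable set = {B}.
ε ∉ L(G), so no ε-production is kept.
Expand every rule over subsets of its nullable positions: S → 3 B gives 3 B | 3.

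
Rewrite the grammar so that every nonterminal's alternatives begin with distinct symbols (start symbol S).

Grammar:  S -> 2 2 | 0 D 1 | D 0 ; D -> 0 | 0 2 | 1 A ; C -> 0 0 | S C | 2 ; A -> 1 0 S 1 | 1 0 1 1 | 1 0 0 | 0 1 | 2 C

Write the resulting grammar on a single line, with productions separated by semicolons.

S -> 2 2 | 0 D 1 | D 0; D -> 1 A | 0 D'; C -> 0 0 | S C | 2; A -> 0 1 | 2 C | 1 0 A'; D' -> ε | 2; A' -> S 1 | 1 1 | 0

D has alternatives sharing prefix '0': factor to D → 0 D' with D' → ε | 2.
A has alternatives sharing prefix '1 0': factor to A → 1 0 A' with A' → S 1 | 1 1 | 0.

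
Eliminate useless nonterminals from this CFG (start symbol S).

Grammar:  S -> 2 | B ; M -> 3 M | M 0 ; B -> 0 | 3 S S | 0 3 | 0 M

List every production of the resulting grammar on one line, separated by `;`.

Generating nonterminals: {B, S}.
Reachable from S after that: {B, S}.
Removed useless symbols: {M} and every production mentioning them.

S -> 2 | B; B -> 0 | 3 S S | 0 3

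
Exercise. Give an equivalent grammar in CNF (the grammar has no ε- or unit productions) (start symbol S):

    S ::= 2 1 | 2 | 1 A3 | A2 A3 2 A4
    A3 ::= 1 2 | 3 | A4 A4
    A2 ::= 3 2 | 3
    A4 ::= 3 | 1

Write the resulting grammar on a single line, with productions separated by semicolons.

S ::= X1 X2 | 2 | X2 A3 | A2 Y1; A3 ::= X2 X1 | 3 | A4 A4; A2 ::= X3 X1 | 3; A4 ::= 3 | 1; X1 ::= 2; X2 ::= 1; X3 ::= 3; Y1 ::= A3 Y2; Y2 ::= X1 A4

Introduce a nonterminal for each terminal appearing in a rule of length ≥ 2: X1 → 2, X2 → 1, X3 → 3.
Binarize each right-hand side of length ≥ 3 by chaining fresh nonterminals (Y1, Y2, …): affected rules were S → A2 A3 X1 A4.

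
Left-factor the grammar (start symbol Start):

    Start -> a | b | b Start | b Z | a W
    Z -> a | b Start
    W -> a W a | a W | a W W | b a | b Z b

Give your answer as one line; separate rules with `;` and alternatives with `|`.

Start has alternatives sharing prefix 'b': factor to Start → b Start1 with Start1 → ε | Start | Z.
Start has alternatives sharing prefix 'a': factor to Start → a Start2 with Start2 → ε | W.
W has alternatives sharing prefix 'a W': factor to W → a W W1 with W1 → a | ε | W.
W has alternatives sharing prefix 'b': factor to W → b W2 with W2 → a | Z b.

Start -> b Start1 | a Start2; Z -> a | b Start; W -> a W W1 | b W2; Start1 -> epsilon | Start | Z; Start2 -> epsilon | W; W1 -> a | epsilon | W; W2 -> a | Z b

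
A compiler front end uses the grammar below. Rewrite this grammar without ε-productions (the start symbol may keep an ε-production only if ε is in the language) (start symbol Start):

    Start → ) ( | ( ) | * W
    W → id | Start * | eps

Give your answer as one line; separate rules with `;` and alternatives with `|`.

Nullable set = {W}.
ε ∉ L(G), so no ε-production is kept.
For each production, add variants omitting each subset of nullable occurrences: Start → * W gives * W | *.

Start → ) ( | ( ) | * W | *; W → id | Start *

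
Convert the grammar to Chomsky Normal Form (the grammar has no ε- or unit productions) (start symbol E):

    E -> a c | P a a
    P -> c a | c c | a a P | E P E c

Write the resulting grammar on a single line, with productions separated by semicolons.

E -> X1 X2 | P Y1; P -> X2 X1 | X2 X2 | X1 Y2 | E Y3; X1 -> a; X2 -> c; Y1 -> X1 X1; Y2 -> X1 P; Y3 -> P Y4; Y4 -> E X2

Introduce a nonterminal for each terminal appearing in a rule of length ≥ 2: X1 → a, X2 → c.
Binarize each right-hand side of length ≥ 3 by chaining fresh nonterminals (Y1, Y2, …): affected rules were E → P X1 X1; P → X1 X1 P; P → E P E X2.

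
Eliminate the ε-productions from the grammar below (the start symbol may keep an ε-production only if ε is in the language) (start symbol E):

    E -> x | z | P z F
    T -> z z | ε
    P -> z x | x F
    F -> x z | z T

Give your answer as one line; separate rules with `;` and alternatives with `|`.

E -> x | z | P z F; T -> z z; P -> z x | x F; F -> x z | z T | z

The nullable symbols are {T}.
ε ∉ L(G), so no ε-production is kept.
Add the nullable-subset variants: F → z T gives z T | z.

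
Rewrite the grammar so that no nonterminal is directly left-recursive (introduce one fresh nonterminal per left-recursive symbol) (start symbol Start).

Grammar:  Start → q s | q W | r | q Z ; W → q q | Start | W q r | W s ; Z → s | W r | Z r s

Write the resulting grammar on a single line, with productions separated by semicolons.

Left recursion appears on W, Z.
For W: α = {q r, s}, β = {q q, Start}. Rewrite as W → β W1 and W1 → α W1 | ε.
For Z: α = {r s}, β = {s, W r}. Rewrite as Z → β Z1 and Z1 → α Z1 | ε.

Start → q s | q W | r | q Z; W → q q W1 | Start W1; Z → s Z1 | W r Z1; W1 → q r W1 | s W1 | ε; Z1 → r s Z1 | ε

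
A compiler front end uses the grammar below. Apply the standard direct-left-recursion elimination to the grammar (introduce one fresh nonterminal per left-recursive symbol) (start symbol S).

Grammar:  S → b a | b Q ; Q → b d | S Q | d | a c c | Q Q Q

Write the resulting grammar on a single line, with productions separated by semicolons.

S → b a | b Q; Q → b d Q' | S Q Q' | d Q' | a c c Q'; Q' → Q Q Q' | ε

Q is directly left-recursive.
For Q: α = {Q Q}, β = {b d, S Q, d, a c c}. Rewrite as Q → β Q' and Q' → α Q' | ε.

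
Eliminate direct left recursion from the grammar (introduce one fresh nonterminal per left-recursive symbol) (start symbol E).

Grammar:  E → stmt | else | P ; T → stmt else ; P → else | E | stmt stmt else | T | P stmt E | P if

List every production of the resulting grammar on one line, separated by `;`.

E → stmt | else | P; T → stmt else; P → else P' | E P' | stmt stmt else P' | T P'; P' → stmt E P' | if P' | ε

Directly left-recursive nonterminal: P.
For P: α = {stmt E, if}, β = {else, E, stmt stmt else, T}. Rewrite as P → β P' and P' → α P' | ε.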